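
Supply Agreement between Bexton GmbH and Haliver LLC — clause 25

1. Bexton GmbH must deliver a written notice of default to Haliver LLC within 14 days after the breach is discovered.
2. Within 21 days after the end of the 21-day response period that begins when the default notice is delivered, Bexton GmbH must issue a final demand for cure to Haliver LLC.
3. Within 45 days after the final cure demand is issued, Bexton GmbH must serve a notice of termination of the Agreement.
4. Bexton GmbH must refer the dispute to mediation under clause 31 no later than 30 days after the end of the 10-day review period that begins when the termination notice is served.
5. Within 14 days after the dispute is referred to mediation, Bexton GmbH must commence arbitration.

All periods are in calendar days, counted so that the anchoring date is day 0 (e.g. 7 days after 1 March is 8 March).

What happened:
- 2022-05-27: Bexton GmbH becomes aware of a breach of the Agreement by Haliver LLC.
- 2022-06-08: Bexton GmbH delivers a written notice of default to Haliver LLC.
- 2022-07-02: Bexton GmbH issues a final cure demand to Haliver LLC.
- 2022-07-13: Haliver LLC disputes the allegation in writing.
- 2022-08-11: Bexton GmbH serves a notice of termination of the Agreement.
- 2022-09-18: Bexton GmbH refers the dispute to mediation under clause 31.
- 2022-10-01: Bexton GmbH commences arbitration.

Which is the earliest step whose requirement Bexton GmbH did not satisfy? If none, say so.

None — every step was satisfied

Step 1: 14 days after 2022-05-27 (when the breach is discovered) is 2022-06-10; 2022-06-08 is within that limit.
Step 2: 21 days after 2022-06-29 (end of the 21-day response period, which began when the default notice is delivered on 2022-06-08) is 2022-07-20; completed 2022-07-02, before the deadline.
Step 3: 45 days after 2022-07-02 (when the final cure demand is issued) is 2022-08-16; completed 2022-08-11, before the deadline.
Step 4: 30 days after 2022-08-21 (end of the 10-day review period, which began when the termination notice is served on 2022-08-11) is 2022-09-20; completed 2022-09-18, before the deadline.
Step 5: 14 days after 2022-09-18 (when the dispute is referred to mediation) is 2022-10-02; 2022-10-01 is within that limit.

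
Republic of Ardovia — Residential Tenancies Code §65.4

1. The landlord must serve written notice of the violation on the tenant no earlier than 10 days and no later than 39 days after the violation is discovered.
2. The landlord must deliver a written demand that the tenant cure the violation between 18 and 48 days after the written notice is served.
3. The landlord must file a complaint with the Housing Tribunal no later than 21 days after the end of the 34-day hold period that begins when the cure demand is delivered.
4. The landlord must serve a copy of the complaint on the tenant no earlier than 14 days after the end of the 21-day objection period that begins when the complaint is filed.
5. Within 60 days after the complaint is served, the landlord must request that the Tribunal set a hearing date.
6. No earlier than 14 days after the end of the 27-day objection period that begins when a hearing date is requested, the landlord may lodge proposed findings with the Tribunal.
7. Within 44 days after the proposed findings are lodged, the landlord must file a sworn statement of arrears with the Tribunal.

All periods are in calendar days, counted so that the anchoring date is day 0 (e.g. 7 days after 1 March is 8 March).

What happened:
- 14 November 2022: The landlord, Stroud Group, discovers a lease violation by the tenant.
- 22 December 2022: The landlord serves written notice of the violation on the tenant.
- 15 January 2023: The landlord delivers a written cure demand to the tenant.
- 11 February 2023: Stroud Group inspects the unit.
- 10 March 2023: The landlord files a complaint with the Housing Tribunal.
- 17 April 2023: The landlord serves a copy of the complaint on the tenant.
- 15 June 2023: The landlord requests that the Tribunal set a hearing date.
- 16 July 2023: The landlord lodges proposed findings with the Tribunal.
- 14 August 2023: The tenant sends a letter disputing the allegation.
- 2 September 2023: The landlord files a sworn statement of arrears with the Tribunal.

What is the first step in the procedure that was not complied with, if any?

Step 6

(1) the permitted window runs from 14 November 2022 + 10 = 24 November 2022 to 14 November 2022 + 39 = 23 December 2022; 22 December 2022 falls inside that range.
(2) the permitted window runs from 22 December 2022 + 18 = 9 January 2023 to 22 December 2022 + 48 = 8 February 2023; done 15 January 2023 — within the window.
(3) due by 18 February 2023 + 21 days = 11 March 2023; 10 March 2023 is within that limit.
(4) permitted from 31 March 2023 + 14 days = 14 April 2023 onward; done 17 April 2023 — permitted.
(5) due by 17 April 2023 + 60 days = 16 June 2023; 15 June 2023 is within that limit.
(6) permitted from 12 July 2023 + 14 days = 26 July 2023 onward; done 16 July 2023 — 10 days too early.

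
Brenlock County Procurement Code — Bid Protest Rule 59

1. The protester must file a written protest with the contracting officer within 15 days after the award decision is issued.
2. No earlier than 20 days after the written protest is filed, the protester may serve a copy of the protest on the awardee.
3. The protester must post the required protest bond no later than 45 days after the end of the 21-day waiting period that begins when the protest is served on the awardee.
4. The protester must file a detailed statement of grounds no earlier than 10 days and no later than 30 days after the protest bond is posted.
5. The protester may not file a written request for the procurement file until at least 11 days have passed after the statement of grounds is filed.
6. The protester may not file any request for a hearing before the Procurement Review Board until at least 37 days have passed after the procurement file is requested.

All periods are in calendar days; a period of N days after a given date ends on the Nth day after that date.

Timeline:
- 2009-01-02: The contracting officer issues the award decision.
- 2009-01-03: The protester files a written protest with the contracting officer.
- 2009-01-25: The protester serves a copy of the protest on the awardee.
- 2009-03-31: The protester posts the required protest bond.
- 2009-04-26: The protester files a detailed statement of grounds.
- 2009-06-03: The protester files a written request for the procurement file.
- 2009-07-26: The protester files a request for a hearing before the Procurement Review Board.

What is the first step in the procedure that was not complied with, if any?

None — every step was satisfied

Step 1: 15 days after 2009-01-02 (when the award decision is issued) is 2009-01-17; 2009-01-03 is within that limit.
Step 2: the earliest permitted date is 20 days after 2009-01-03 (when the written protest is filed), i.e. 2009-01-23; done 2009-01-25 — permitted.
Step 3: 45 days after 2009-02-15 (end of the 21-day waiting period, which began when the protest is served on the awardee on 2009-01-25) is 2009-04-01; completed 2009-03-31, before the deadline.
Step 4: the window is 10–30 days after 2009-03-31 (when the protest bond is posted), so 2009-04-10 through 2009-04-30; done 2009-04-26, which is between those dates.
Step 5: the earliest permitted date is 11 days after 2009-04-26 (when the statement of grounds is filed), i.e. 2009-05-07; 2009-06-03 is on or after that date.
Step 6: the earliest permitted date is 37 days after 2009-06-03 (when the procurement file is requested), i.e. 2009-07-10; 2009-07-26 is on or after that date.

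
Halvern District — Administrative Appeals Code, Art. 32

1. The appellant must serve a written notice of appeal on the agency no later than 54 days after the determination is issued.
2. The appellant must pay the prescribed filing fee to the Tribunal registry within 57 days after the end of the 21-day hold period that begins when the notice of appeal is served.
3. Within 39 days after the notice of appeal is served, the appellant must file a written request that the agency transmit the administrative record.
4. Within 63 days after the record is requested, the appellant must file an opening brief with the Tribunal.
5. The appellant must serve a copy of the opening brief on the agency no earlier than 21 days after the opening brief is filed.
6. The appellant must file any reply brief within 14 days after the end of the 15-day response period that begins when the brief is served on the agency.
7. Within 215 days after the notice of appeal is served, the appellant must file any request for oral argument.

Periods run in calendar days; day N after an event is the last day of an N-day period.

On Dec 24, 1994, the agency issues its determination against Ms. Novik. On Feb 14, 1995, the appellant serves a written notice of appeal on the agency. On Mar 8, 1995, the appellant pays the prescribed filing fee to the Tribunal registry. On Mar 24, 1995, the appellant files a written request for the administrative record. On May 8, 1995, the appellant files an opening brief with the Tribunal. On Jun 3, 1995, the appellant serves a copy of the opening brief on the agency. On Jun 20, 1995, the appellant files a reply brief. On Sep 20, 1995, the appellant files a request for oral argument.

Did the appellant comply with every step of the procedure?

No

(1) due by Dec 24, 1994 + 54 days = Feb 16, 1995; done Feb 14, 1995 — timely.
(2) due by Mar 7, 1995 + 57 days = May 3, 1995; completed Mar 8, 1995, before the deadline.
(3) due by Feb 14, 1995 + 39 days = Mar 25, 1995; done Mar 24, 1995 — timely.
(4) due by Mar 24, 1995 + 63 days = May 26, 1995; completed May 8, 1995, before the deadline.
(5) permitted from May 8, 1995 + 21 days = May 29, 1995 onward; Jun 3, 1995 is on or after that date.
(6) due by Jun 18, 1995 + 14 days = Jul 2, 1995; Jun 20, 1995 is within that limit.
(7) due by Feb 14, 1995 + 215 days = Sep 17, 1995; done Sep 20, 1995 — 3 days late.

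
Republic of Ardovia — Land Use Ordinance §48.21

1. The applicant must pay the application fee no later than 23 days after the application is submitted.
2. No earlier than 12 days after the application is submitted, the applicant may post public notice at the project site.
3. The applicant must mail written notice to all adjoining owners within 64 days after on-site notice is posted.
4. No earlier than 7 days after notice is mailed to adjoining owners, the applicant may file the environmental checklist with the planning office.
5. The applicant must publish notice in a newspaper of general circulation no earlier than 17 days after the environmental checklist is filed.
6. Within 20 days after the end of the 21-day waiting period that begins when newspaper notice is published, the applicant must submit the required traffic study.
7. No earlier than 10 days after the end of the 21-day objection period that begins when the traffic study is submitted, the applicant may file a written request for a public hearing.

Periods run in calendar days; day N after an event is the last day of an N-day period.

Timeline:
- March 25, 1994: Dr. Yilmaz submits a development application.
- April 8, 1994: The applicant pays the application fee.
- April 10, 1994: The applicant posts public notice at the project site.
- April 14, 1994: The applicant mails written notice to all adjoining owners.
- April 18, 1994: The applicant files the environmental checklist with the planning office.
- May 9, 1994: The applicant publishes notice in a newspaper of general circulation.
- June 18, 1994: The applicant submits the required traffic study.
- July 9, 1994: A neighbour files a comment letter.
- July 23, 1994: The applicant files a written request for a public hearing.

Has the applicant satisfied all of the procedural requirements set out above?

No

Step 1 — counting 23 days from March 25, 1994 (when the application is submitted) gives a deadline of April 17, 1994; completed April 8, 1994, before the deadline.
Step 2 — must wait 12 days from March 25, 1994 (when the application is submitted), so not before April 6, 1994; April 10, 1994 is on or after that date.
Step 3 — counting 64 days from April 10, 1994 (when on-site notice is posted) gives a deadline of June 13, 1994; April 14, 1994 is within that limit.
Step 4 — must wait 7 days from April 14, 1994 (when notice is mailed to adjoining owners), so not before April 21, 1994; acted on April 18, 1994, 3 days prematurely.
The procedure was therefore not followed at step 4.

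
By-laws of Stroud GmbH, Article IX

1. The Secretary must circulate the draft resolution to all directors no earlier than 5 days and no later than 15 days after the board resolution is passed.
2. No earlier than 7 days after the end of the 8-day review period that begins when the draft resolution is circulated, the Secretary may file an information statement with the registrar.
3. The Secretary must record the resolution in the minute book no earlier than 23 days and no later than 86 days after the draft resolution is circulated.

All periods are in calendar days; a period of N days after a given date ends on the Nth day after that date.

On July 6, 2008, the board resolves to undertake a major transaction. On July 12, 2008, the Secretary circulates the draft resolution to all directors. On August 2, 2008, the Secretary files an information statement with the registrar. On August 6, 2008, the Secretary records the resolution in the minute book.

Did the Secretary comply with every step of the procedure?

Step 1: the window is 5–15 days after July 6, 2008 (when the board resolution is passed), so July 11, 2008 through July 21, 2008; July 12, 2008 falls inside that range.
Step 2: the earliest permitted date is 7 days after July 20, 2008 (end of the 8-day review period, which began when the draft resolution is circulated on July 12, 2008), i.e. July 27, 2008; August 2, 2008 is on or after that date.
Step 3: the window is 23–86 days after July 12, 2008 (when the draft resolution is circulated), so August 4, 2008 through October 6, 2008; August 6, 2008 falls inside that range.

Yes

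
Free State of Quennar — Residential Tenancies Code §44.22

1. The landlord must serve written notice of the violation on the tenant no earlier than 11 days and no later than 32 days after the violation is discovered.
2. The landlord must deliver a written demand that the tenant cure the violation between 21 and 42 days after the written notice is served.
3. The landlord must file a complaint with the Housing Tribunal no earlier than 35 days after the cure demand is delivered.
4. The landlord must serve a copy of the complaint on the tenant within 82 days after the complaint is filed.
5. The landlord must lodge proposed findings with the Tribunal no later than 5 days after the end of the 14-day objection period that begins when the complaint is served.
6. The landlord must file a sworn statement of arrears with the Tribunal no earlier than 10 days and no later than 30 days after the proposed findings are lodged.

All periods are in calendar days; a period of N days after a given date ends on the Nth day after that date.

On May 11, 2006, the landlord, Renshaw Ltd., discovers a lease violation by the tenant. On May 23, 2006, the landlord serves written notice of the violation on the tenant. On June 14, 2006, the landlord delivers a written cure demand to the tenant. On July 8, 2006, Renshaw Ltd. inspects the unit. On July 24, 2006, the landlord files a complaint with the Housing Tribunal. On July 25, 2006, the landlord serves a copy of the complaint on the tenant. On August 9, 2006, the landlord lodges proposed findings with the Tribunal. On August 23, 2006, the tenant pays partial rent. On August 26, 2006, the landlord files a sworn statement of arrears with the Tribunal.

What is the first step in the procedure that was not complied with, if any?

None — every step was satisfied

Step 1 — 11 and 32 days from May 11, 2006 (when the violation is discovered) are May 22, 2006 and June 12, 2006 respectively; May 23, 2006 falls inside that range.
Step 2 — 21 and 42 days from May 23, 2006 (when the written notice is served) are June 13, 2006 and July 4, 2006 respectively; done June 14, 2006 — within the window.
Step 3 — must wait 35 days from June 14, 2006 (when the cure demand is delivered), so not before July 19, 2006; done July 24, 2006, after the minimum wait.
Step 4 — counting 82 days from July 24, 2006 (when the complaint is filed) gives a deadline of October 14, 2006; July 25, 2006 is within that limit.
Step 5 — counting 5 days from August 8, 2006 (end of the 14-day objection period, which began when the complaint is served on July 25, 2006) gives a deadline of August 13, 2006; done August 9, 2006 — timely.
Step 6 — 10 and 30 days from August 9, 2006 (when the proposed findings are lodged) are August 19, 2006 and September 8, 2006 respectively; done August 26, 2006, which is between those dates.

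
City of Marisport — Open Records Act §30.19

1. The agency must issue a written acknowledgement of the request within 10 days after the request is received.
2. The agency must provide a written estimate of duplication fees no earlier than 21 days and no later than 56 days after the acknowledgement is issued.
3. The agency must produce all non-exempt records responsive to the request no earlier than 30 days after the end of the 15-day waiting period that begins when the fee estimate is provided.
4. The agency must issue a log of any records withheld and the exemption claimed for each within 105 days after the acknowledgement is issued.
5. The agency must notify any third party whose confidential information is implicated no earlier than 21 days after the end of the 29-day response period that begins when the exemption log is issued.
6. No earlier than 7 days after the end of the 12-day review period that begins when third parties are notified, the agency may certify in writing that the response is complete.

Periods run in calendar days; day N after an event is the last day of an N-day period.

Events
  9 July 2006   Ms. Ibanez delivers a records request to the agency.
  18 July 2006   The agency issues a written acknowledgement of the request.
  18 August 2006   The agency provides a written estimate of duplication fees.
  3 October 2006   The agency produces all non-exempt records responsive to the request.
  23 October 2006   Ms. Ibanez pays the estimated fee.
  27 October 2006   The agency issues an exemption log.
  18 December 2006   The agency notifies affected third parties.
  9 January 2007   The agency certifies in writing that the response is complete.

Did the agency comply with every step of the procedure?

Yes

(1) due by 9 July 2006 + 10 days = 19 July 2006; done 18 July 2006 — timely.
(2) the permitted window runs from 18 July 2006 + 21 = 8 August 2006 to 18 July 2006 + 56 = 12 September 2006; done 18 August 2006 — within the window.
(3) permitted from 2 September 2006 + 30 days = 2 October 2006 onward; done 3 October 2006 — permitted.
(4) due by 18 July 2006 + 105 days = 31 October 2006; done 27 October 2006 — timely.
(5) permitted from 25 November 2006 + 21 days = 16 December 2006 onward; done 18 December 2006, after the minimum wait.
(6) permitted from 30 December 2006 + 7 days = 6 January 2007 onward; 9 January 2007 is on or after that date.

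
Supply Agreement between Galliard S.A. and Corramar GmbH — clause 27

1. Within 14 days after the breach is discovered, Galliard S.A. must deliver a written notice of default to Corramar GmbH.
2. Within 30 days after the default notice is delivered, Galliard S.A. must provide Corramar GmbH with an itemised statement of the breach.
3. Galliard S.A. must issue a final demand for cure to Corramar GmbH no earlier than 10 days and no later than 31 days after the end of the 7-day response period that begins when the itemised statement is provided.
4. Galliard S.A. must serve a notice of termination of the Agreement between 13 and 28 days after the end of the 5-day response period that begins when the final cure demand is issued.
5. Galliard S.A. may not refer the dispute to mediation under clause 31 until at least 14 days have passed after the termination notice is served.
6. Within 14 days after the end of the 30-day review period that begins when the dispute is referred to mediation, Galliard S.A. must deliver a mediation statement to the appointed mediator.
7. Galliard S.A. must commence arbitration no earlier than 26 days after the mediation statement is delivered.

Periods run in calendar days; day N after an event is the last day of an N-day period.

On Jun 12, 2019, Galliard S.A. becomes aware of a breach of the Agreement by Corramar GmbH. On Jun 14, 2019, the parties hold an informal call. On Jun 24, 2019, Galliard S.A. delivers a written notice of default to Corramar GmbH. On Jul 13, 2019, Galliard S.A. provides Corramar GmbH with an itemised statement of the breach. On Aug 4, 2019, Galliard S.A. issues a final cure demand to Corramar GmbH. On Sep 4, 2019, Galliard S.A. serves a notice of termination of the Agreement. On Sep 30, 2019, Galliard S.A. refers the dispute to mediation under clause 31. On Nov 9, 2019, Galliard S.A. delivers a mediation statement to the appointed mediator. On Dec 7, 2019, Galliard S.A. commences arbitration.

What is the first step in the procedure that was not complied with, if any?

Step 1: 14 days after Jun 12, 2019 (when the breach is discovered) is Jun 26, 2019; Jun 24, 2019 is within that limit.
Step 2: 30 days after Jun 24, 2019 (when the default notice is delivered) is Jul 24, 2019; Jul 13, 2019 is within that limit.
Step 3: the window is 10–31 days after Jul 20, 2019 (end of the 7-day response period, which began when the itemised statement is provided on Jul 13, 2019), so Jul 30, 2019 through Aug 20, 2019; done Aug 4, 2019, which is between those dates.
Step 4: the window is 13–28 days after Aug 9, 2019 (end of the 5-day response period, which began when the final cure demand is issued on Aug 4, 2019), so Aug 22, 2019 through Sep 6, 2019; done Sep 4, 2019 — within the window.
Step 5: the earliest permitted date is 14 days after Sep 4, 2019 (when the termination notice is served), i.e. Sep 18, 2019; done Sep 30, 2019, after the minimum wait.
Step 6: 14 days after Oct 30, 2019 (end of the 30-day review period, which began when the dispute is referred to mediation on Sep 30, 2019) is Nov 13, 2019; done Nov 9, 2019 — timely.
Step 7: the earliest permitted date is 26 days after Nov 9, 2019 (when the mediation statement is delivered), i.e. Dec 5, 2019; done Dec 7, 2019, after the minimum wait.

None — every step was satisfied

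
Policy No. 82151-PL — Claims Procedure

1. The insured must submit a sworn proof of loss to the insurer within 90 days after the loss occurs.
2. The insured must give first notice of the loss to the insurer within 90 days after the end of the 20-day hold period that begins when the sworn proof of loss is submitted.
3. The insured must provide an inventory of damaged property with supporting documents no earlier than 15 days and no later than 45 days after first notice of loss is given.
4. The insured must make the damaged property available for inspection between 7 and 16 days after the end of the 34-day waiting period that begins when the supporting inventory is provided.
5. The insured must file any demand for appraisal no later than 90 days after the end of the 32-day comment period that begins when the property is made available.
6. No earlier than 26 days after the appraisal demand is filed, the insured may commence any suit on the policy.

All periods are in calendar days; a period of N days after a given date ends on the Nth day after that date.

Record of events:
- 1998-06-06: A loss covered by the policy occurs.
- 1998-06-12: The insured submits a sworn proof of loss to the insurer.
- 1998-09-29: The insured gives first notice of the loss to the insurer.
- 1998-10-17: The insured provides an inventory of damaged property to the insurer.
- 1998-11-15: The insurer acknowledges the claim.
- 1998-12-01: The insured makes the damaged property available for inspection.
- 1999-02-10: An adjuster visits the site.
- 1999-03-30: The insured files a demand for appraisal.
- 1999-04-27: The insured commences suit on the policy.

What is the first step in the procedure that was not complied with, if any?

None — every step was satisfied

Step 1: 90 days after 1998-06-06 (when the loss occurs) is 1998-09-04; completed 1998-06-12, before the deadline.
Step 2: 90 days after 1998-07-02 (end of the 20-day hold period, which began when the sworn proof of loss is submitted on 1998-06-12) is 1998-09-30; done 1998-09-29 — timely.
Step 3: the window is 15–45 days after 1998-09-29 (when first notice of loss is given), so 1998-10-14 through 1998-11-13; 1998-10-17 falls inside that range.
Step 4: the window is 7–16 days after 1998-11-20 (end of the 34-day waiting period, which began when the supporting inventory is provided on 1998-10-17), so 1998-11-27 through 1998-12-06; 1998-12-01 falls inside that range.
Step 5: 90 days after 1999-01-02 (end of the 32-day comment period, which began when the property is made available on 1998-12-01) is 1999-04-02; completed 1999-03-30, before the deadline.
Step 6: the earliest permitted date is 26 days after 1999-03-30 (when the appraisal demand is filed), i.e. 1999-04-25; done 1999-04-27 — permitted.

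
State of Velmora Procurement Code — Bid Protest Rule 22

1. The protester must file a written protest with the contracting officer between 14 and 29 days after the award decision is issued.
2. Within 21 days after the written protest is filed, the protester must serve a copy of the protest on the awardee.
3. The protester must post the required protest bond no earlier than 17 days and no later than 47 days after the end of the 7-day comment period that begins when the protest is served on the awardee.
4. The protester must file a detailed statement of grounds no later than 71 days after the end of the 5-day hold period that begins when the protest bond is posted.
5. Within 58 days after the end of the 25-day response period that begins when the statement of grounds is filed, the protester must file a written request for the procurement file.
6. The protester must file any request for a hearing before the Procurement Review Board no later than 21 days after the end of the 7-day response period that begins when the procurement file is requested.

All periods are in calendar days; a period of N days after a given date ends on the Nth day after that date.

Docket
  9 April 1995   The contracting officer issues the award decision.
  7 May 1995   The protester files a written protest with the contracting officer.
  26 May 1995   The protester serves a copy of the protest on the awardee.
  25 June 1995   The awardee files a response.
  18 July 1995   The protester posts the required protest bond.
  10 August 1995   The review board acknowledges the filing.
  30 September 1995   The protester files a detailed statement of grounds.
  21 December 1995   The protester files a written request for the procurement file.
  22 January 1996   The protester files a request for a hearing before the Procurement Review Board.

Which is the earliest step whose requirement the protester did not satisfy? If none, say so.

Step 6

Step 1 — 14 and 29 days from 9 April 1995 (when the award decision is issued) are 23 April 1995 and 8 May 1995 respectively; done 7 May 1995 — within the window.
Step 2 — counting 21 days from 7 May 1995 (when the written protest is filed) gives a deadline of 28 May 1995; done 26 May 1995 — timely.
Step 3 — 17 and 47 days from 2 June 1995 (end of the 7-day comment period, which began when the protest is served on the awardee on 26 May 1995) are 19 June 1995 and 19 July 1995 respectively; done 18 July 1995, which is between those dates.
Step 4 — counting 71 days from 23 July 1995 (end of the 5-day hold period, which began when the protest bond is posted on 18 July 1995) gives a deadline of 2 October 1995; completed 30 September 1995, before the deadline.
Step 5 — counting 58 days from 25 October 1995 (end of the 25-day response period, which began when the statement of grounds is filed on 30 September 1995) gives a deadline of 22 December 1995; completed 21 December 1995, before the deadline.
Step 6 — counting 21 days from 28 December 1995 (end of the 7-day response period, which began when the procurement file is requested on 21 December 1995) gives a deadline of 18 January 1996; 22 January 1996 misses that deadline by 4 days.
Later steps need not be reached.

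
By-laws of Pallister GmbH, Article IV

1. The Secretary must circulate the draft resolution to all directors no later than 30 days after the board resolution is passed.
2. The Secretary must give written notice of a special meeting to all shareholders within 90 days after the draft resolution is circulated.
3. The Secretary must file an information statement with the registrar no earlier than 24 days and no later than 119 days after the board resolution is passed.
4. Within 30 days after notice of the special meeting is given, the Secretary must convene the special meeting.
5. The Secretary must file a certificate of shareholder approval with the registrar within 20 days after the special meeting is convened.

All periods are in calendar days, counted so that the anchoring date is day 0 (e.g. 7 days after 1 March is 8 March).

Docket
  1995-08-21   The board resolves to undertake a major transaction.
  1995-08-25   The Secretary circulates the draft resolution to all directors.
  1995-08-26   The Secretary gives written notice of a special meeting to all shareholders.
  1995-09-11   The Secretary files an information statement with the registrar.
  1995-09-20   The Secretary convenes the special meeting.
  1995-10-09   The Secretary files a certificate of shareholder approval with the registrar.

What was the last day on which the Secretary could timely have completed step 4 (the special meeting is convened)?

1995-09-25

Step 4 runs from 1995-08-26, when notice of the special meeting is given. 30 days after 1995-08-26 is 1995-09-25.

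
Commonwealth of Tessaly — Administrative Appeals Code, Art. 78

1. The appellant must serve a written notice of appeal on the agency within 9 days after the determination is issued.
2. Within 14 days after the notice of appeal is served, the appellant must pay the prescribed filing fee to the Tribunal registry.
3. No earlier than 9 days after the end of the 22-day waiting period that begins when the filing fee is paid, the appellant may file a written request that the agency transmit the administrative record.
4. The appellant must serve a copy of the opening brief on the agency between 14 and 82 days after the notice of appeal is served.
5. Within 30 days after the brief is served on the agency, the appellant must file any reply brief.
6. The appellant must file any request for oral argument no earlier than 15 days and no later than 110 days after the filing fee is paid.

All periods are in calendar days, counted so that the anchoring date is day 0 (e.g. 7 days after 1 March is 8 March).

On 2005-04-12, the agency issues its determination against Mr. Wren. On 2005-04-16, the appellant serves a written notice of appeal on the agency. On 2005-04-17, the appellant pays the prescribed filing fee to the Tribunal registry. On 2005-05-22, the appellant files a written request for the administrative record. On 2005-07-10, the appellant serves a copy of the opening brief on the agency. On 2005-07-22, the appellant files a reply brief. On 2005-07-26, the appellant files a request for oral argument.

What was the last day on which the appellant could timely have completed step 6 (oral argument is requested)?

Step 6 runs from 2005-04-17, when the filing fee is paid. The window is 15–110 days after 2005-04-17; it closes on 2005-08-05.

2005-08-05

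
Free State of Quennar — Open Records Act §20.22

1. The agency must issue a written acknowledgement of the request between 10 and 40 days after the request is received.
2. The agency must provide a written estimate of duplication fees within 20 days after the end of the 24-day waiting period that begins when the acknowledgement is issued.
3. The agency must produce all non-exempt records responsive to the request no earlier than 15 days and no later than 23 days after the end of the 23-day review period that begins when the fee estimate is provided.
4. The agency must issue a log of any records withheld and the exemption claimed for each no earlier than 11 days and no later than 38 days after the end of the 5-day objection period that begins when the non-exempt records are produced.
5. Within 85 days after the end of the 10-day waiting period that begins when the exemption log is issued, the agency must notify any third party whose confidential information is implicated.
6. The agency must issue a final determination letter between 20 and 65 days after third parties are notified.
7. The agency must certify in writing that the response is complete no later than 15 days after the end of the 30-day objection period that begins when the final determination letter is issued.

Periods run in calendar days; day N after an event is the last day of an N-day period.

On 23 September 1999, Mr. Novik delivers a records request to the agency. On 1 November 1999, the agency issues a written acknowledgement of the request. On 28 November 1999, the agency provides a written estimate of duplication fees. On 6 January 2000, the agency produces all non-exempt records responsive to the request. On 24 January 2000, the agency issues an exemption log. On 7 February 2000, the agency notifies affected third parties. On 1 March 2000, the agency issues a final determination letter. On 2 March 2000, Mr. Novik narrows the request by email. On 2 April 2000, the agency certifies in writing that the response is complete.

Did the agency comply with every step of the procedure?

Step 1 — 10 and 40 days from 23 September 1999 (when the request is received) are 3 October 1999 and 2 November 1999 respectively; done 1 November 1999, which is between those dates.
Step 2 — counting 20 days from 25 November 1999 (end of the 24-day waiting period, which began when the acknowledgement is issued on 1 November 1999) gives a deadline of 15 December 1999; completed 28 November 1999, before the deadline.
Step 3 — 15 and 23 days from 21 December 1999 (end of the 23-day review period, which began when the fee estimate is provided on 28 November 1999) are 5 January 2000 and 13 January 2000 respectively; done 6 January 2000 — within the window.
Step 4 — 11 and 38 days from 11 January 2000 (end of the 5-day objection period, which began when the non-exempt records are produced on 6 January 2000) are 22 January 2000 and 18 February 2000 respectively; 24 January 2000 falls inside that range.
Step 5 — counting 85 days from 3 February 2000 (end of the 10-day waiting period, which began when the exemption log is issued on 24 January 2000) gives a deadline of 28 April 2000; done 7 February 2000 — timely.
Step 6 — 20 and 65 days from 7 February 2000 (when third parties are notified) are 27 February 2000 and 12 April 2000 respectively; done 1 March 2000, which is between those dates.
Step 7 — counting 15 days from 31 March 2000 (end of the 30-day objection period, which began when the final determination letter is issued on 1 March 2000) gives a deadline of 15 April 2000; 2 April 2000 is within that limit.

Yes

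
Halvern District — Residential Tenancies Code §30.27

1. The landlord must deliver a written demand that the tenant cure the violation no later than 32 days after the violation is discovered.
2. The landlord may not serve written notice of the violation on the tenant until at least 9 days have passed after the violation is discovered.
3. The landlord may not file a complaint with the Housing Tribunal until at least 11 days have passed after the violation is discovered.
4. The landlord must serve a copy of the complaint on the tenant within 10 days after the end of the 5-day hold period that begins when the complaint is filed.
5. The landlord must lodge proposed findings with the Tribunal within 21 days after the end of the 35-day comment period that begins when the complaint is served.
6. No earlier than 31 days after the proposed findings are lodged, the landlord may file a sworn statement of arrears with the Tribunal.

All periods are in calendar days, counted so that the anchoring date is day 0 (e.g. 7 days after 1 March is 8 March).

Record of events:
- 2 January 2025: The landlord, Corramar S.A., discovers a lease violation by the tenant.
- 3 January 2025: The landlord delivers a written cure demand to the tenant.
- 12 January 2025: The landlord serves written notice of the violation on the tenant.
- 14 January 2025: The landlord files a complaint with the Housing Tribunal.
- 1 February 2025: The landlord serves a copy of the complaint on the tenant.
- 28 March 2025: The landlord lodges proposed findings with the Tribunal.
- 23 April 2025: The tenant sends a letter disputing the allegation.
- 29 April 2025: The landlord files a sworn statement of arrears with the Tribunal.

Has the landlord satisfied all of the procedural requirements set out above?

No

Step 1: 32 days after 2 January 2025 (when the violation is discovered) is 3 February 2025; done 3 January 2025 — timely.
Step 2: the earliest permitted date is 9 days after 2 January 2025 (when the violation is discovered), i.e. 11 January 2025; done 12 January 2025, after the minimum wait.
Step 3: the earliest permitted date is 11 days after 2 January 2025 (when the violation is discovered), i.e. 13 January 2025; 14 January 2025 is on or after that date.
Step 4: 10 days after 19 January 2025 (end of the 5-day hold period, which began when the complaint is filed on 14 January 2025) is 29 January 2025; not done until 1 February 2025, 3 days after the deadline.
No need to go further; step 4 was not satisfied.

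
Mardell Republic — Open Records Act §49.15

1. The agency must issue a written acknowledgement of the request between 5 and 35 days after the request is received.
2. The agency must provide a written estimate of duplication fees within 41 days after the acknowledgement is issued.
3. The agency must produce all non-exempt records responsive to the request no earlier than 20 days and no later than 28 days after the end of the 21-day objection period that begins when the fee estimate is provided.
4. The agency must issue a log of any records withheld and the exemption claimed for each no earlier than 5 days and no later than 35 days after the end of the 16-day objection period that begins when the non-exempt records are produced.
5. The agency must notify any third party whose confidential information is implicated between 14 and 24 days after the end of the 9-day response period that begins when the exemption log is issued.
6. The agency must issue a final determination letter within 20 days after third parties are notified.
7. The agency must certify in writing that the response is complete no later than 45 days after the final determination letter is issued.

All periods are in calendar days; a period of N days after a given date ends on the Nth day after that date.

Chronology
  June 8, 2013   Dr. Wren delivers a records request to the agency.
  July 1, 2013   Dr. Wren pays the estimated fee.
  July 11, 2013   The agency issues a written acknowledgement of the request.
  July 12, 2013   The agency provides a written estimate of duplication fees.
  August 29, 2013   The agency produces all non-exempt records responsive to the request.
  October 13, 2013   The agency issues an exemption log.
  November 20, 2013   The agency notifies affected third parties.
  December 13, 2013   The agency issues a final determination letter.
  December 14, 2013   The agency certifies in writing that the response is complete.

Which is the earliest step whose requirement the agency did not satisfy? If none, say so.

Step 1 — 5 and 35 days from June 8, 2013 (when the request is received) are June 13, 2013 and July 13, 2013 respectively; July 11, 2013 falls inside that range.
Step 2 — counting 41 days from July 11, 2013 (when the acknowledgement is issued) gives a deadline of August 21, 2013; completed July 12, 2013, before the deadline.
Step 3 — 20 and 28 days from August 2, 2013 (end of the 21-day objection period, which began when the fee estimate is provided on July 12, 2013) are August 22, 2013 and August 30, 2013 respectively; done August 29, 2013 — within the window.
Step 4 — 5 and 35 days from September 14, 2013 (end of the 16-day objection period, which began when the non-exempt records are produced on August 29, 2013) are September 19, 2013 and October 19, 2013 respectively; October 13, 2013 falls inside that range.
Step 5 — 14 and 24 days from October 22, 2013 (end of the 9-day response period, which began when the exemption log is issued on October 13, 2013) are November 5, 2013 and November 15, 2013 respectively; November 20, 2013 is 5 days past the end of the window.
No need to go further; step 5 was not satisfied.

Step 5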